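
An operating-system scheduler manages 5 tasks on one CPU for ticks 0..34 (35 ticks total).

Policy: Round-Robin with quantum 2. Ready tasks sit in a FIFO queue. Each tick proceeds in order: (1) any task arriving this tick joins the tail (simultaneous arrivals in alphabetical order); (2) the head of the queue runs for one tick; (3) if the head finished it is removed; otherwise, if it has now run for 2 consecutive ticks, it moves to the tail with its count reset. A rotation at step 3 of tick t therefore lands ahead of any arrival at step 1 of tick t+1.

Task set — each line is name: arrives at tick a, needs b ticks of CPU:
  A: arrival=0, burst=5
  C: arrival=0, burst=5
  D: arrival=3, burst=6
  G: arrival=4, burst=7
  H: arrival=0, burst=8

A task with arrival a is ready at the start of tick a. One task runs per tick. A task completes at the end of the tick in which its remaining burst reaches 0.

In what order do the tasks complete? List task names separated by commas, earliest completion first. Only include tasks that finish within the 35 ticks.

completion order = A, C, D, H, G

t=0: queue=[A,C,H] q_used=0 → run A
t=1: queue=[A,C,H] q_used=1 → run A
t=2: queue=[C,H,A] q_used=0 → run C
t=3: queue=[C,H,A,D] q_used=1 → run C
t=4: queue=[H,A,D,C,G] q_used=0 → run H
t=5: queue=[H,A,D,C,G] q_used=1 → run H
t=6: queue=[A,D,C,G,H] q_used=0 → run A
t=7: queue=[A,D,C,G,H] q_used=1 → run A
t=8: queue=[D,C,G,H,A] q_used=0 → run D
t=9: queue=[D,C,G,H,A] q_used=1 → run D
t=10: queue=[C,G,H,A,D] q_used=0 → run C
t=11: queue=[C,G,H,A,D] q_used=1 → run C
t=12: queue=[G,H,A,D,C] q_used=0 → run G
t=13: queue=[G,H,A,D,C] q_used=1 → run G
t=14: queue=[H,A,D,C,G] q_used=0 → run H
t=15: queue=[H,A,D,C,G] q_used=1 → run H
t=16: queue=[A,D,C,G,H] q_used=0 → run A
t=17: queue=[D,C,G,H] q_used=0 → run D
t=18: queue=[D,C,G,H] q_used=1 → run D
t=19: queue=[C,G,H,D] q_used=0 → run C
t=20: queue=[G,H,D] q_used=0 → run G
t=21: queue=[G,H,D] q_used=1 → run G
t=22: queue=[H,D,G] q_used=0 → run H
t=23: queue=[H,D,G] q_used=1 → run H
t=24: queue=[D,G,H] q_used=0 → run D
t=25: queue=[D,G,H] q_used=1 → run D
t=26: queue=[G,H] q_used=0 → run G
t=27: queue=[G,H] q_used=1 → run G
t=28: queue=[H,G] q_used=0 → run H
t=29: queue=[H,G] q_used=1 → run H
t=30: queue=[G] q_used=0 → run G
t=31: (idle)
t=32: (idle)
t=33: (idle)
t=34: (idle)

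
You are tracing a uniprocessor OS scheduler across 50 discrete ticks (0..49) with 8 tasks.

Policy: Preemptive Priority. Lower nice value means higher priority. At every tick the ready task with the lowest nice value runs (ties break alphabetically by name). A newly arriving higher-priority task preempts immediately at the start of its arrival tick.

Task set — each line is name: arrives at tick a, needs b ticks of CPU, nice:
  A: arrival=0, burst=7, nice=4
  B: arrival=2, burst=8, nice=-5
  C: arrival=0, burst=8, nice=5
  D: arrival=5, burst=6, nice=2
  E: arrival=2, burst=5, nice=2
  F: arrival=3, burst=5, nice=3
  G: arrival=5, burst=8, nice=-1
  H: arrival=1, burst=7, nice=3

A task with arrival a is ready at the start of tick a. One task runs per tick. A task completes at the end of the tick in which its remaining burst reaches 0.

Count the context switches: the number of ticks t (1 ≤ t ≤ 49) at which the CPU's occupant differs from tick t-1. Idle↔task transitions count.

t=0: ready={A,C} → run A
t=1: ready={A,C,H} → run H
t=2: ready={A,B,C,E,H} → run B
t=3: ready={A,B,C,E,F,H} → run B
t=4: ready={A,B,C,E,F,H} → run B
t=5: ready={A,B,C,D,E,F,G,H} → run B
t=6: ready={A,B,C,D,E,F,G,H} → run B
t=7: ready={A,B,C,D,E,F,G,H} → run B
t=8: ready={A,B,C,D,E,F,G,H} → run B
t=9: ready={A,B,C,D,E,F,G,H} → run B
t=10: ready={A,C,D,E,F,G,H} → run G
t=11: ready={A,C,D,E,F,G,H} → run G
t=12: ready={A,C,D,E,F,G,H} → run G
t=13: ready={A,C,D,E,F,G,H} → run G
t=14: ready={A,C,D,E,F,G,H} → run G
t=15: ready={A,C,D,E,F,G,H} → run G
t=16: ready={A,C,D,E,F,G,H} → run G
t=17: ready={A,C,D,E,F,G,H} → run G
t=18: ready={A,C,D,E,F,H} → run D
t=19: ready={A,C,D,E,F,H} → run D
t=20: ready={A,C,D,E,F,H} → run D
t=21: ready={A,C,D,E,F,H} → run D
t=22: ready={A,C,D,E,F,H} → run D
t=23: ready={A,C,D,E,F,H} → run D
t=24: ready={A,C,E,F,H} → run E
t=25: ready={A,C,E,F,H} → run E
t=26: ready={A,C,E,F,H} → run E
t=27: ready={A,C,E,F,H} → run E
t=28: ready={A,C,E,F,H} → run E
t=29: ready={A,C,F,H} → run F
t=30: ready={A,C,F,H} → run F
t=31: ready={A,C,F,H} → run F
t=32: ready={A,C,F,H} → run F
t=33: ready={A,C,F,H} → run F
t=34: ready={A,C,H} → run H
t=35: ready={A,C,H} → run H
t=36: ready={A,C,H} → run H
t=37: ready={A,C,H} → run H
t=38: ready={A,C,H} → run H
t=39: ready={A,C,H} → run H
t=40: ready={A,C} → run A
t=41: ready={A,C} → run A
t=42: ready={A,C} → run A
t=43: ready={A,C} → run A
t=44: ready={A,C} → run A
t=45: ready={A,C} → run A
t=46: ready={C} → run C
t=47: ready={C} → run C
t=48: ready={C} → run C
t=49: ready={C} → run C

context switches = 9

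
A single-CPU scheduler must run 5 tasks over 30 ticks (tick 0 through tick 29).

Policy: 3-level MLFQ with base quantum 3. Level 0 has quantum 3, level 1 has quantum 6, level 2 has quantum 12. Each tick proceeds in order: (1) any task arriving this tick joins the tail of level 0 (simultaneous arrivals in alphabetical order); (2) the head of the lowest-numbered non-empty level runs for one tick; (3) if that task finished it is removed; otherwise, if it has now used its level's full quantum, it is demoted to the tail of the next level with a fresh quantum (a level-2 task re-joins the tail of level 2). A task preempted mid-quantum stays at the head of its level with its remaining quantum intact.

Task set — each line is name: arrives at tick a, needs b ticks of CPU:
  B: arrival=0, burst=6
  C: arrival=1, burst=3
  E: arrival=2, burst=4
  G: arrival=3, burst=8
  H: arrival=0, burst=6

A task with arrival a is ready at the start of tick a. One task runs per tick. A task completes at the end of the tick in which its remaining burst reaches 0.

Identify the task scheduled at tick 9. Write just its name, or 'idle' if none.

running at tick 9 = E

t=0: L0/L1/L2 = BH/-/- → run B
t=1: L0/L1/L2 = BHC/-/- → run B
t=2: L0/L1/L2 = BHCE/-/- → run B
t=3: L0/L1/L2 = HCEG/B/- → run H
t=4: L0/L1/L2 = HCEG/B/- → run H
t=5: L0/L1/L2 = HCEG/B/- → run H
t=6: L0/L1/L2 = CEG/BH/- → run C
t=7: L0/L1/L2 = CEG/BH/- → run C
t=8: L0/L1/L2 = CEG/BH/- → run C
t=9: L0/L1/L2 = EG/BH/- → run E
t=10: L0/L1/L2 = EG/BH/- → run E
t=11: L0/L1/L2 = EG/BH/- → run E
t=12: L0/L1/L2 = G/BHE/- → run G
t=13: L0/L1/L2 = G/BHE/- → run G
t=14: L0/L1/L2 = G/BHE/- → run G
t=15: L0/L1/L2 = -/BHEG/- → run B
t=16: L0/L1/L2 = -/BHEG/- → run B
t=17: L0/L1/L2 = -/BHEG/- → run B
t=18: L0/L1/L2 = -/HEG/- → run H
t=19: L0/L1/L2 = -/HEG/- → run H
t=20: L0/L1/L2 = -/HEG/- → run H
t=21: L0/L1/L2 = -/EG/- → run E
t=22: L0/L1/L2 = -/G/- → run G
t=23: L0/L1/L2 = -/G/- → run G
t=24: L0/L1/L2 = -/G/- → run G
t=25: L0/L1/L2 = -/G/- → run G
t=26: L0/L1/L2 = -/G/- → run G
t=27: (idle)
t=28: (idle)
t=29: (idle)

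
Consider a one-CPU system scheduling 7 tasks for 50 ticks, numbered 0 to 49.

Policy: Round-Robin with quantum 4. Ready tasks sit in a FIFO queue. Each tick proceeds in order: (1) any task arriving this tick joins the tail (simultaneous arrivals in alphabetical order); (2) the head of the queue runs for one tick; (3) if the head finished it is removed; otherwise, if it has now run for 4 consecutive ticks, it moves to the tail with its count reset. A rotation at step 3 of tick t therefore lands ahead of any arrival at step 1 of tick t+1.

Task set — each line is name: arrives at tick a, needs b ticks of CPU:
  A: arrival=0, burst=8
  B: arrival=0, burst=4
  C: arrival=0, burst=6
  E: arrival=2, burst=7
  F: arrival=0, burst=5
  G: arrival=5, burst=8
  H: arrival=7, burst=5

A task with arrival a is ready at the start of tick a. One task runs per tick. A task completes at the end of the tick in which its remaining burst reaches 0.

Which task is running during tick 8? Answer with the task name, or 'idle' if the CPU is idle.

running at tick 8 = C

t=0: queue=[A,B,C,F] q_used=0 → run A
t=1: queue=[A,B,C,F] q_used=1 → run A
t=2: queue=[A,B,C,F,E] q_used=2 → run A
t=3: queue=[A,B,C,F,E] q_used=3 → run A
t=4: queue=[B,C,F,E,A] q_used=0 → run B
t=5: queue=[B,C,F,E,A,G] q_used=1 → run B
t=6: queue=[B,C,F,E,A,G] q_used=2 → run B
t=7: queue=[B,C,F,E,A,G,H] q_used=3 → run B
t=8: queue=[C,F,E,A,G,H] q_used=0 → run C
t=9: queue=[C,F,E,A,G,H] q_used=1 → run C
t=10: queue=[C,F,E,A,G,H] q_used=2 → run C
t=11: queue=[C,F,E,A,G,H] q_used=3 → run C
t=12: queue=[F,E,A,G,H,C] q_used=0 → run F
t=13: queue=[F,E,A,G,H,C] q_used=1 → run F
t=14: queue=[F,E,A,G,H,C] q_used=2 → run F
t=15: queue=[F,E,A,G,H,C] q_used=3 → run F
t=16: queue=[E,A,G,H,C,F] q_used=0 → run E
t=17: queue=[E,A,G,H,C,F] q_used=1 → run E
t=18: queue=[E,A,G,H,C,F] q_used=2 → run E
t=19: queue=[E,A,G,H,C,F] q_used=3 → run E
t=20: queue=[A,G,H,C,F,E] q_used=0 → run A
t=21: queue=[A,G,H,C,F,E] q_used=1 → run A
t=22: queue=[A,G,H,C,F,E] q_used=2 → run A
t=23: queue=[A,G,H,C,F,E] q_used=3 → run A
t=24: queue=[G,H,C,F,E] q_used=0 → run G
t=25: queue=[G,H,C,F,E] q_used=1 → run G
t=26: queue=[G,H,C,F,E] q_used=2 → run G
t=27: queue=[G,H,C,F,E] q_used=3 → run G
t=28: queue=[H,C,F,E,G] q_used=0 → run H
t=29: queue=[H,C,F,E,G] q_used=1 → run H
t=30: queue=[H,C,F,E,G] q_used=2 → run H
t=31: queue=[H,C,F,E,G] q_used=3 → run H
t=32: queue=[C,F,E,G,H] q_used=0 → run C
t=33: queue=[C,F,E,G,H] q_used=1 → run C
t=34: queue=[F,E,G,H] q_used=0 → run F
t=35: queue=[E,G,H] q_used=0 → run E
t=36: queue=[E,G,H] q_used=1 → run E
t=37: queue=[E,G,H] q_used=2 → run E
t=38: queue=[G,H] q_used=0 → run G
t=39: queue=[G,H] q_used=1 → run G
t=40: queue=[G,H] q_used=2 → run G
t=41: queue=[G,H] q_used=3 → run G
t=42: queue=[H] q_used=0 → run H
t=43: (idle)
t=44: (idle)
t=45: (idle)
t=46: (idle)
t=47: (idle)
t=48: (idle)
t=49: (idle)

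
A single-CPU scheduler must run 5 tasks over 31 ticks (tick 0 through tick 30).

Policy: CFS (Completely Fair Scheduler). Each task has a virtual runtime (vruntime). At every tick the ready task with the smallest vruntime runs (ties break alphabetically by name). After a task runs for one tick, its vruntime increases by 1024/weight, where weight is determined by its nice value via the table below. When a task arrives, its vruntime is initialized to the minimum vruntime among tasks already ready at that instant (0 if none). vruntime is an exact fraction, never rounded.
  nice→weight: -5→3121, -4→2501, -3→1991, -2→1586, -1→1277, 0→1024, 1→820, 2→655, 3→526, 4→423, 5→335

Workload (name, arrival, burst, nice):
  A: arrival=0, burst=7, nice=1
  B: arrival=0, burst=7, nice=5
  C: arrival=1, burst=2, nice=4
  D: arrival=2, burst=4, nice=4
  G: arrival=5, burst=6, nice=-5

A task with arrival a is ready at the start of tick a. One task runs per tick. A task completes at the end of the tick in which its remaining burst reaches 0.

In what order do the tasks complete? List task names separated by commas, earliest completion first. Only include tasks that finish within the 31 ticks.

completion order = C, G, D, A, B

t=0: vr[A=0 B=0] → run A
t=1: vr[A=256/205 B=0 C=0] → run B
t=2: vr[A=256/205 B=1024/335 C=0 D=0] → run C
t=3: vr[A=256/205 B=1024/335 C=1024/423 D=0] → run D
t=4: vr[A=256/205 B=1024/335 C=1024/423 D=1024/423] → run A
t=5: vr[A=512/205 B=1024/335 C=1024/423 D=1024/423 G=1024/423] → run C
t=6: vr[A=512/205 B=1024/335 D=1024/423 G=1024/423] → run D
t=7: vr[A=512/205 B=1024/335 D=2048/423 G=1024/423] → run G
t=8: vr[A=512/205 B=1024/335 D=2048/423 G=3629056/1320183] → run A
t=9: vr[A=768/205 B=1024/335 D=2048/423 G=3629056/1320183] → run G
t=10: vr[A=768/205 B=1024/335 D=2048/423 G=4062208/1320183] → run B
t=11: vr[A=768/205 B=2048/335 D=2048/423 G=4062208/1320183] → run G
t=12: vr[A=768/205 B=2048/335 D=2048/423 G=4495360/1320183] → run G
t=13: vr[A=768/205 B=2048/335 D=2048/423 G=4928512/1320183] → run G
t=14: vr[A=768/205 B=2048/335 D=2048/423 G=5361664/1320183] → run A
t=15: vr[A=1024/205 B=2048/335 D=2048/423 G=5361664/1320183] → run G
t=16: vr[A=1024/205 B=2048/335 D=2048/423] → run D
t=17: vr[A=1024/205 B=2048/335 D=1024/141] → run A
t=18: vr[A=256/41 B=2048/335 D=1024/141] → run B
t=19: vr[A=256/41 B=3072/335 D=1024/141] → run A
t=20: vr[A=1536/205 B=3072/335 D=1024/141] → run D
t=21: vr[A=1536/205 B=3072/335] → run A
t=22: vr[B=3072/335] → run B
t=23: vr[B=4096/335] → run B
t=24: vr[B=1024/67] → run B
t=25: vr[B=6144/335] → run B
t=26: (idle)
t=27: (idle)
t=28: (idle)
t=29: (idle)
t=30: (idle)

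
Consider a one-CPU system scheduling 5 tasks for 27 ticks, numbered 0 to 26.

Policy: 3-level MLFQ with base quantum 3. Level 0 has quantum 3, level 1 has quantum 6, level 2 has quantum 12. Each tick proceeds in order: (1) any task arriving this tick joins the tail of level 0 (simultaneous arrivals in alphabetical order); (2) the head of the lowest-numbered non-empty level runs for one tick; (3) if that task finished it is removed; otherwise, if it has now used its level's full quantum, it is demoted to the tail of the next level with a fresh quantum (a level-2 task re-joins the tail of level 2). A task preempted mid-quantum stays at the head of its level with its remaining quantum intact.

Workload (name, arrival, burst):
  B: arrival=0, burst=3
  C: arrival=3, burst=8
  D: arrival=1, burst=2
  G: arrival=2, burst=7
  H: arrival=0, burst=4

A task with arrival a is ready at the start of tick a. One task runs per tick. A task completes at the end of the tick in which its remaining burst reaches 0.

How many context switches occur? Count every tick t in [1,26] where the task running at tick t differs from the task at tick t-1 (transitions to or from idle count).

context switches = 8

t=0: L0/L1/L2 = BH/-/- → run B
t=1: L0/L1/L2 = BHD/-/- → run B
t=2: L0/L1/L2 = BHDG/-/- → run B
t=3: L0/L1/L2 = HDGC/-/- → run H
t=4: L0/L1/L2 = HDGC/-/- → run H
t=5: L0/L1/L2 = HDGC/-/- → run H
t=6: L0/L1/L2 = DGC/H/- → run D
t=7: L0/L1/L2 = DGC/H/- → run D
t=8: L0/L1/L2 = GC/H/- → run G
t=9: L0/L1/L2 = GC/H/- → run G
t=10: L0/L1/L2 = GC/H/- → run G
t=11: L0/L1/L2 = C/HG/- → run C
t=12: L0/L1/L2 = C/HG/- → run C
t=13: L0/L1/L2 = C/HG/- → run C
t=14: L0/L1/L2 = -/HGC/- → run H
t=15: L0/L1/L2 = -/GC/- → run G
t=16: L0/L1/L2 = -/GC/- → run G
t=17: L0/L1/L2 = -/GC/- → run G
t=18: L0/L1/L2 = -/GC/- → run G
t=19: L0/L1/L2 = -/C/- → run C
t=20: L0/L1/L2 = -/C/- → run C
t=21: L0/L1/L2 = -/C/- → run C
t=22: L0/L1/L2 = -/C/- → run C
t=23: L0/L1/L2 = -/C/- → run C
t=24: (idle)
t=25: (idle)
t=26: (idle)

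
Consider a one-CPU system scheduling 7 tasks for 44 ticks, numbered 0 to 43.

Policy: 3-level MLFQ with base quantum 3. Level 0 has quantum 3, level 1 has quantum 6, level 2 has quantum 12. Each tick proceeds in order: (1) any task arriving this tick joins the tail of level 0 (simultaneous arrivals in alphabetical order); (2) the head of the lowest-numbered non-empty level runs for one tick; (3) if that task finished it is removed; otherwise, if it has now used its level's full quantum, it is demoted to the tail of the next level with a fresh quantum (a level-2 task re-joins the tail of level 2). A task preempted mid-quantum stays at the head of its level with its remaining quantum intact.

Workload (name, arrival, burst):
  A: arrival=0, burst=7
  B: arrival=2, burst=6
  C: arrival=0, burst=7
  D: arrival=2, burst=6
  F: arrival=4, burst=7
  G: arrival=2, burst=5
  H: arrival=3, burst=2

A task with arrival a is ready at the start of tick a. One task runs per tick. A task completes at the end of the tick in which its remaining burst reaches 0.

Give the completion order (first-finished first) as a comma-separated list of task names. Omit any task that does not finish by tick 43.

t=0: L0/L1/L2 = AC/-/- → run A
t=1: L0/L1/L2 = AC/-/- → run A
t=2: L0/L1/L2 = ACBDG/-/- → run A
t=3: L0/L1/L2 = CBDGH/A/- → run C
t=4: L0/L1/L2 = CBDGHF/A/- → run C
t=5: L0/L1/L2 = CBDGHF/A/- → run C
t=6: L0/L1/L2 = BDGHF/AC/- → run B
t=7: L0/L1/L2 = BDGHF/AC/- → run B
t=8: L0/L1/L2 = BDGHF/AC/- → run B
t=9: L0/L1/L2 = DGHF/ACB/- → run D
t=10: L0/L1/L2 = DGHF/ACB/- → run D
t=11: L0/L1/L2 = DGHF/ACB/- → run D
t=12: L0/L1/L2 = GHF/ACBD/- → run G
t=13: L0/L1/L2 = GHF/ACBD/- → run G
t=14: L0/L1/L2 = GHF/ACBD/- → run G
t=15: L0/L1/L2 = HF/ACBDG/- → run H
t=16: L0/L1/L2 = HF/ACBDG/- → run H
t=17: L0/L1/L2 = F/ACBDG/- → run F
t=18: L0/L1/L2 = F/ACBDG/- → run F
t=19: L0/L1/L2 = F/ACBDG/- → run F
t=20: L0/L1/L2 = -/ACBDGF/- → run A
t=21: L0/L1/L2 = -/ACBDGF/- → run A
t=22: L0/L1/L2 = -/ACBDGF/- → run A
t=23: L0/L1/L2 = -/ACBDGF/- → run A
t=24: L0/L1/L2 = -/CBDGF/- → run C
t=25: L0/L1/L2 = -/CBDGF/- → run C
t=26: L0/L1/L2 = -/CBDGF/- → run C
t=27: L0/L1/L2 = -/CBDGF/- → run C
t=28: L0/L1/L2 = -/BDGF/- → run B
t=29: L0/L1/L2 = -/BDGF/- → run B
t=30: L0/L1/L2 = -/BDGF/- → run B
t=31: L0/L1/L2 = -/DGF/- → run D
t=32: L0/L1/L2 = -/DGF/- → run D
t=33: L0/L1/L2 = -/DGF/- → run D
t=34: L0/L1/L2 = -/GF/- → run G
t=35: L0/L1/L2 = -/GF/- → run G
t=36: L0/L1/L2 = -/F/- → run F
t=37: L0/L1/L2 = -/F/- → run F
t=38: L0/L1/L2 = -/F/- → run F
t=39: L0/L1/L2 = -/F/- → run F
t=40: (idle)
t=41: (idle)
t=42: (idle)
t=43: (idle)

completion order = H, A, C, B, D, G, F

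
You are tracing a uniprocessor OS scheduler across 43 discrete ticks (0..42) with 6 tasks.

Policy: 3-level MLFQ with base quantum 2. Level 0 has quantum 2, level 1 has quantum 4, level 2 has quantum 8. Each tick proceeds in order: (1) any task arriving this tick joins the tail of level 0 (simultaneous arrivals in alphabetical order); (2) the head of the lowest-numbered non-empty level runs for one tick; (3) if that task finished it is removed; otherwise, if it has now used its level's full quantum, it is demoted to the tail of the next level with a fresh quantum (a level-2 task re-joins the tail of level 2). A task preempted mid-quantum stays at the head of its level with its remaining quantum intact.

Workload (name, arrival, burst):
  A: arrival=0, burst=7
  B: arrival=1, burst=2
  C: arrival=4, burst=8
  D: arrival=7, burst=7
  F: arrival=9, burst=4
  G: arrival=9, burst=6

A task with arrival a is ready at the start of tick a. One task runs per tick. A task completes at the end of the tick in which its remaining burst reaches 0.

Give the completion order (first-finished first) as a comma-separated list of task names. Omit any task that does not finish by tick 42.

t=0: L0/L1/L2 = A/-/- → run A
t=1: L0/L1/L2 = AB/-/- → run A
t=2: L0/L1/L2 = B/A/- → run B
t=3: L0/L1/L2 = B/A/- → run B
t=4: L0/L1/L2 = C/A/- → run C
t=5: L0/L1/L2 = C/A/- → run C
t=6: L0/L1/L2 = -/AC/- → run A
t=7: L0/L1/L2 = D/AC/- → run D
t=8: L0/L1/L2 = D/AC/- → run D
t=9: L0/L1/L2 = FG/ACD/- → run F
t=10: L0/L1/L2 = FG/ACD/- → run F
t=11: L0/L1/L2 = G/ACDF/- → run G
t=12: L0/L1/L2 = G/ACDF/- → run G
t=13: L0/L1/L2 = -/ACDFG/- → run A
t=14: L0/L1/L2 = -/ACDFG/- → run A
t=15: L0/L1/L2 = -/ACDFG/- → run A
t=16: L0/L1/L2 = -/CDFG/A → run C
t=17: L0/L1/L2 = -/CDFG/A → run C
t=18: L0/L1/L2 = -/CDFG/A → run C
t=19: L0/L1/L2 = -/CDFG/A → run C
t=20: L0/L1/L2 = -/DFG/AC → run D
t=21: L0/L1/L2 = -/DFG/AC → run D
t=22: L0/L1/L2 = -/DFG/AC → run D
t=23: L0/L1/L2 = -/DFG/AC → run D
t=24: L0/L1/L2 = -/FG/ACD → run F
t=25: L0/L1/L2 = -/FG/ACD → run F
t=26: L0/L1/L2 = -/G/ACD → run G
t=27: L0/L1/L2 = -/G/ACD → run G
t=28: L0/L1/L2 = -/G/ACD → run G
t=29: L0/L1/L2 = -/G/ACD → run G
t=30: L0/L1/L2 = -/-/ACD → run A
t=31: L0/L1/L2 = -/-/CD → run C
t=32: L0/L1/L2 = -/-/CD → run C
t=33: L0/L1/L2 = -/-/D → run D
t=34: (idle)
t=35: (idle)
t=36: (idle)
t=37: (idle)
t=38: (idle)
t=39: (idle)
t=40: (idle)
t=41: (idle)
t=42: (idle)

completion order = B, F, G, A, C, D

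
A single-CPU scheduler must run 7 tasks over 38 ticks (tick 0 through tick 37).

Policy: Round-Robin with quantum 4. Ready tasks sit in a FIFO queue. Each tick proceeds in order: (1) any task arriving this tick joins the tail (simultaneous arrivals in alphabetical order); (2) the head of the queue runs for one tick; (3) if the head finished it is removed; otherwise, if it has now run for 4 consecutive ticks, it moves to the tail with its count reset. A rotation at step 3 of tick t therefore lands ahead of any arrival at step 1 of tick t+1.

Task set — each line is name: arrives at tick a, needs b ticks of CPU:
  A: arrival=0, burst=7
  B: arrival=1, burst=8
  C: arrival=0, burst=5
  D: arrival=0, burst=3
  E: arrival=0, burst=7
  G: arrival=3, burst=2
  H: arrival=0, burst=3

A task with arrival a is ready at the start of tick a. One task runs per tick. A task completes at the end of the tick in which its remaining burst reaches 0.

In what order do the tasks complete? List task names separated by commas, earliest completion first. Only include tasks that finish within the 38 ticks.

t=0: queue=[A,C,D,E,H] q_used=0 → run A
t=1: queue=[A,C,D,E,H,B] q_used=1 → run A
t=2: queue=[A,C,D,E,H,B] q_used=2 → run A
t=3: queue=[A,C,D,E,H,B,G] q_used=3 → run A
t=4: queue=[C,D,E,H,B,G,A] q_used=0 → run C
t=5: queue=[C,D,E,H,B,G,A] q_used=1 → run C
t=6: queue=[C,D,E,H,B,G,A] q_used=2 → run C
t=7: queue=[C,D,E,H,B,G,A] q_used=3 → run C
t=8: queue=[D,E,H,B,G,A,C] q_used=0 → run D
t=9: queue=[D,E,H,B,G,A,C] q_used=1 → run D
t=10: queue=[D,E,H,B,G,A,C] q_used=2 → run D
t=11: queue=[E,H,B,G,A,C] q_used=0 → run E
t=12: queue=[E,H,B,G,A,C] q_used=1 → run E
t=13: queue=[E,H,B,G,A,C] q_used=2 → run E
t=14: queue=[E,H,B,G,A,C] q_used=3 → run E
t=15: queue=[H,B,G,A,C,E] q_used=0 → run H
t=16: queue=[H,B,G,A,C,E] q_used=1 → run H
t=17: queue=[H,B,G,A,C,E] q_used=2 → run H
t=18: queue=[B,G,A,C,E] q_used=0 → run B
t=19: queue=[B,G,A,C,E] q_used=1 → run B
t=20: queue=[B,G,A,C,E] q_used=2 → run B
t=21: queue=[B,G,A,C,E] q_used=3 → run B
t=22: queue=[G,A,C,E,B] q_used=0 → run G
t=23: queue=[G,A,C,E,B] q_used=1 → run G
t=24: queue=[A,C,E,B] q_used=0 → run A
t=25: queue=[A,C,E,B] q_used=1 → run A
t=26: queue=[A,C,E,B] q_used=2 → run A
t=27: queue=[C,E,B] q_used=0 → run C
t=28: queue=[E,B] q_used=0 → run E
t=29: queue=[E,B] q_used=1 → run E
t=30: queue=[E,B] q_used=2 → run E
t=31: queue=[B] q_used=0 → run B
t=32: queue=[B] q_used=1 → run B
t=33: queue=[B] q_used=2 → run B
t=34: queue=[B] q_used=3 → run B
t=35: (idle)
t=36: (idle)
t=37: (idle)

completion order = D, H, G, A, C, E, B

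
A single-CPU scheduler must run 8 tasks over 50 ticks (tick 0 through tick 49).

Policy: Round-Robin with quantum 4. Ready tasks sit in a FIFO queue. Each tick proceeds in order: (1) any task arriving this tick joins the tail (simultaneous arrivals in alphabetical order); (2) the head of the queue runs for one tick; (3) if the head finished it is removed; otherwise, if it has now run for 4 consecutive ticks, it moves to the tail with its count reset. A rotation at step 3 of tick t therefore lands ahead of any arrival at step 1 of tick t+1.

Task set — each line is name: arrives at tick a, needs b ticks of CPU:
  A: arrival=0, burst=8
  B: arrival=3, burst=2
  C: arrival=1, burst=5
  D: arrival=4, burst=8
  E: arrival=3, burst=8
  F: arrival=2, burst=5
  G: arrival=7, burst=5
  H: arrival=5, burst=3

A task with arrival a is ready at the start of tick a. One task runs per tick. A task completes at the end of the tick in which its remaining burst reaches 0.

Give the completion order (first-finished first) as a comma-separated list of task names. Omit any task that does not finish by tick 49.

completion order = B, A, H, C, F, E, D, G

t=0: queue=[A] q_used=0 → run A
t=1: queue=[A,C] q_used=1 → run A
t=2: queue=[A,C,F] q_used=2 → run A
t=3: queue=[A,C,F,B,E] q_used=3 → run A
t=4: queue=[C,F,B,E,A,D] q_used=0 → run C
t=5: queue=[C,F,B,E,A,D,H] q_used=1 → run C
t=6: queue=[C,F,B,E,A,D,H] q_used=2 → run C
t=7: queue=[C,F,B,E,A,D,H,G] q_used=3 → run C
t=8: queue=[F,B,E,A,D,H,G,C] q_used=0 → run F
t=9: queue=[F,B,E,A,D,H,G,C] q_used=1 → run F
t=10: queue=[F,B,E,A,D,H,G,C] q_used=2 → run F
t=11: queue=[F,B,E,A,D,H,G,C] q_used=3 → run F
t=12: queue=[B,E,A,D,H,G,C,F] q_used=0 → run B
t=13: queue=[B,E,A,D,H,G,C,F] q_used=1 → run B
t=14: queue=[E,A,D,H,G,C,F] q_used=0 → run E
t=15: queue=[E,A,D,H,G,C,F] q_used=1 → run E
t=16: queue=[E,A,D,H,G,C,F] q_used=2 → run E
t=17: queue=[E,A,D,H,G,C,F] q_used=3 → run E
t=18: queue=[A,D,H,G,C,F,E] q_used=0 → run A
t=19: queue=[A,D,H,G,C,F,E] q_used=1 → run A
t=20: queue=[A,D,H,G,C,F,E] q_used=2 → run A
t=21: queue=[A,D,H,G,C,F,E] q_used=3 → run A
t=22: queue=[D,H,G,C,F,E] q_used=0 → run D
t=23: queue=[D,H,G,C,F,E] q_used=1 → run D
t=24: queue=[D,H,G,C,F,E] q_used=2 → run D
t=25: queue=[D,H,G,C,F,E] q_used=3 → run D
t=26: queue=[H,G,C,F,E,D] q_used=0 → run H
t=27: queue=[H,G,C,F,E,D] q_used=1 → run H
t=28: queue=[H,G,C,F,E,D] q_used=2 → run H
t=29: queue=[G,C,F,E,D] q_used=0 → run G
t=30: queue=[G,C,F,E,D] q_used=1 → run G
t=31: queue=[G,C,F,E,D] q_used=2 → run G
t=32: queue=[G,C,F,E,D] q_used=3 → run G
t=33: queue=[C,F,E,D,G] q_used=0 → run C
t=34: queue=[F,E,D,G] q_used=0 → run F
t=35: queue=[E,D,G] q_used=0 → run E
t=36: queue=[E,D,G] q_used=1 → run E
t=37: queue=[E,D,G] q_used=2 → run E
t=38: queue=[E,D,G] q_used=3 → run E
t=39: queue=[D,G] q_used=0 → run D
t=40: queue=[D,G] q_used=1 → run D
t=41: queue=[D,G] q_used=2 → run D
t=42: queue=[D,G] q_used=3 → run D
t=43: queue=[G] q_used=0 → run G
t=44: (idle)
t=45: (idle)
t=46: (idle)
t=47: (idle)
t=48: (idle)
t=49: (idle)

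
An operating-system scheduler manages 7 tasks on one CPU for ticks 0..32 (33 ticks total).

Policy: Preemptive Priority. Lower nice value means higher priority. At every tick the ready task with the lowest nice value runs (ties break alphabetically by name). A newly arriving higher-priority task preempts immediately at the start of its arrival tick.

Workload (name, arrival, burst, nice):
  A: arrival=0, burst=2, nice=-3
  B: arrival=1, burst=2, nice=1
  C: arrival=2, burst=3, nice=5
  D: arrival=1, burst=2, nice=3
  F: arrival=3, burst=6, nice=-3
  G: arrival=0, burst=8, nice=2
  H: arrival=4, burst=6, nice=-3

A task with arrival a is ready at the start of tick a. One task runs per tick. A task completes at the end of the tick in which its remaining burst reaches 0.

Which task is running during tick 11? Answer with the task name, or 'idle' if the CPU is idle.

t=0: ready={A,G} → run A
t=1: ready={A,B,D,G} → run A
t=2: ready={B,C,D,G} → run B
t=3: ready={B,C,D,F,G} → run F
t=4: ready={B,C,D,F,G,H} → run F
t=5: ready={B,C,D,F,G,H} → run F
t=6: ready={B,C,D,F,G,H} → run F
t=7: ready={B,C,D,F,G,H} → run F
t=8: ready={B,C,D,F,G,H} → run F
t=9: ready={B,C,D,G,H} → run H
t=10: ready={B,C,D,G,H} → run H
t=11: ready={B,C,D,G,H} → run H
t=12: ready={B,C,D,G,H} → run H
t=13: ready={B,C,D,G,H} → run H
t=14: ready={B,C,D,G,H} → run H
t=15: ready={B,C,D,G} → run B
t=16: ready={C,D,G} → run G
t=17: ready={C,D,G} → run G
t=18: ready={C,D,G} → run G
t=19: ready={C,D,G} → run G
t=20: ready={C,D,G} → run G
t=21: ready={C,D,G} → run G
t=22: ready={C,D,G} → run G
t=23: ready={C,D,G} → run G
t=24: ready={C,D} → run D
t=25: ready={C,D} → run D
t=26: ready={C} → run C
t=27: ready={C} → run C
t=28: ready={C} → run C
t=29: (idle)
t=30: (idle)
t=31: (idle)
t=32: (idle)

running at tick 11 = H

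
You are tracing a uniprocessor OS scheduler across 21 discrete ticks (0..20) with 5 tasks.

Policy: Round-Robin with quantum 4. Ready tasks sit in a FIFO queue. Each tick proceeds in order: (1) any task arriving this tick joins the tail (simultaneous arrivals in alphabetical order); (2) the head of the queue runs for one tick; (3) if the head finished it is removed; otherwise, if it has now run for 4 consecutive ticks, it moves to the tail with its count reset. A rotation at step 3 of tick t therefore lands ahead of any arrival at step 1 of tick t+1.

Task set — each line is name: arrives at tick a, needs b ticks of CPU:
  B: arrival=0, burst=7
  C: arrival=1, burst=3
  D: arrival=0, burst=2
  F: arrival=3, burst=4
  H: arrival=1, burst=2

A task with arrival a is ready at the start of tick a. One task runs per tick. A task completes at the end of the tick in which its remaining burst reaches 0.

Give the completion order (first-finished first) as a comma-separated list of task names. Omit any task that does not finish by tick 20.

t=0: queue=[B,D] q_used=0 → run B
t=1: queue=[B,D,C,H] q_used=1 → run B
t=2: queue=[B,D,C,H] q_used=2 → run B
t=3: queue=[B,D,C,H,F] q_used=3 → run B
t=4: queue=[D,C,H,F,B] q_used=0 → run D
t=5: queue=[D,C,H,F,B] q_used=1 → run D
t=6: queue=[C,H,F,B] q_used=0 → run C
t=7: queue=[C,H,F,B] q_used=1 → run C
t=8: queue=[C,H,F,B] q_used=2 → run C
t=9: queue=[H,F,B] q_used=0 → run H
t=10: queue=[H,F,B] q_used=1 → run H
t=11: queue=[F,B] q_used=0 → run F
t=12: queue=[F,B] q_used=1 → run F
t=13: queue=[F,B] q_used=2 → run F
t=14: queue=[F,B] q_used=3 → run F
t=15: queue=[B] q_used=0 → run B
t=16: queue=[B] q_used=1 → run B
t=17: queue=[B] q_used=2 → run B
t=18: (idle)
t=19: (idle)
t=20: (idle)

completion order = D, C, H, F, B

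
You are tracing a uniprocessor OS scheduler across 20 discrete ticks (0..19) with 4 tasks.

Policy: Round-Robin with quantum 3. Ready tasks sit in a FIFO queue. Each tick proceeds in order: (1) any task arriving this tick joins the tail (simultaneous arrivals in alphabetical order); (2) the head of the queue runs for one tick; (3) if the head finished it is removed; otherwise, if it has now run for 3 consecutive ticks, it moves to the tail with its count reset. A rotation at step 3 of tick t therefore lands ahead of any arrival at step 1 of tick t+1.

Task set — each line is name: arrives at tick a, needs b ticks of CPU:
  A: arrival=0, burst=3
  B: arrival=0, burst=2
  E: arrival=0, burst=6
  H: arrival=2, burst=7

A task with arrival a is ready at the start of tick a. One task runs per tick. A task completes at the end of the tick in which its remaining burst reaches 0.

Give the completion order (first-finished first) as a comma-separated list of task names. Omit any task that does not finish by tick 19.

completion order = A, B, E, H

t=0: queue=[A,B,E] q_used=0 → run A
t=1: queue=[A,B,E] q_used=1 → run A
t=2: queue=[A,B,E,H] q_used=2 → run A
t=3: queue=[B,E,H] q_used=0 → run B
t=4: queue=[B,E,H] q_used=1 → run B
t=5: queue=[E,H] q_used=0 → run E
t=6: queue=[E,H] q_used=1 → run E
t=7: queue=[E,H] q_used=2 → run E
t=8: queue=[H,E] q_used=0 → run H
t=9: queue=[H,E] q_used=1 → run H
t=10: queue=[H,E] q_used=2 → run H
t=11: queue=[E,H] q_used=0 → run E
t=12: queue=[E,H] q_used=1 → run E
t=13: queue=[E,H] q_used=2 → run E
t=14: queue=[H] q_used=0 → run H
t=15: queue=[H] q_used=1 → run H
t=16: queue=[H] q_used=2 → run H
t=17: queue=[H] q_used=0 → run H
t=18: (idle)
t=19: (idle)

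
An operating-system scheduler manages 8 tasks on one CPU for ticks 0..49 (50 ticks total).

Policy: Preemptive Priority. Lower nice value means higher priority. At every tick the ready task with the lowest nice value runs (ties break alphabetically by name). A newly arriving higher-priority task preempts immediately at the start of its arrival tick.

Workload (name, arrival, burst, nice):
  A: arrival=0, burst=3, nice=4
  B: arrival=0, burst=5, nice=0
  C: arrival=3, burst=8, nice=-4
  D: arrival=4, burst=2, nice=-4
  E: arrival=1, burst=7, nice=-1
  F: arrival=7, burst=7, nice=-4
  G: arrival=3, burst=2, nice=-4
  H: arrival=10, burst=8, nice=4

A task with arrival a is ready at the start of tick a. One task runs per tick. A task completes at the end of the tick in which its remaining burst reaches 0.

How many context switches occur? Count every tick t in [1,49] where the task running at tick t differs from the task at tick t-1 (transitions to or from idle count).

t=0: ready={A,B} → run B
t=1: ready={A,B,E} → run E
t=2: ready={A,B,E} → run E
t=3: ready={A,B,C,E,G} → run C
t=4: ready={A,B,C,D,E,G} → run C
t=5: ready={A,B,C,D,E,G} → run C
t=6: ready={A,B,C,D,E,G} → run C
t=7: ready={A,B,C,D,E,F,G} → run C
t=8: ready={A,B,C,D,E,F,G} → run C
t=9: ready={A,B,C,D,E,F,G} → run C
t=10: ready={A,B,C,D,E,F,G,H} → run C
t=11: ready={A,B,D,E,F,G,H} → run D
t=12: ready={A,B,D,E,F,G,H} → run D
t=13: ready={A,B,E,F,G,H} → run F
t=14: ready={A,B,E,F,G,H} → run F
t=15: ready={A,B,E,F,G,H} → run F
t=16: ready={A,B,E,F,G,H} → run F
t=17: ready={A,B,E,F,G,H} → run F
t=18: ready={A,B,E,F,G,H} → run F
t=19: ready={A,B,E,F,G,H} → run F
t=20: ready={A,B,E,G,H} → run G
t=21: ready={A,B,E,G,H} → run G
t=22: ready={A,B,E,H} → run E
t=23: ready={A,B,E,H} → run E
t=24: ready={A,B,E,H} → run E
t=25: ready={A,B,E,H} → run E
t=26: ready={A,B,E,H} → run E
t=27: ready={A,B,H} → run B
t=28: ready={A,B,H} → run B
t=29: ready={A,B,H} → run B
t=30: ready={A,B,H} → run B
t=31: ready={A,H} → run A
t=32: ready={A,H} → run A
t=33: ready={A,H} → run A
t=34: ready={H} → run H
t=35: ready={H} → run H
t=36: ready={H} → run H
t=37: ready={H} → run H
t=38: ready={H} → run H
t=39: ready={H} → run H
t=40: ready={H} → run H
t=41: ready={H} → run H
t=42: (idle)
t=43: (idle)
t=44: (idle)
t=45: (idle)
t=46: (idle)
t=47: (idle)
t=48: (idle)
t=49: (idle)

context switches = 10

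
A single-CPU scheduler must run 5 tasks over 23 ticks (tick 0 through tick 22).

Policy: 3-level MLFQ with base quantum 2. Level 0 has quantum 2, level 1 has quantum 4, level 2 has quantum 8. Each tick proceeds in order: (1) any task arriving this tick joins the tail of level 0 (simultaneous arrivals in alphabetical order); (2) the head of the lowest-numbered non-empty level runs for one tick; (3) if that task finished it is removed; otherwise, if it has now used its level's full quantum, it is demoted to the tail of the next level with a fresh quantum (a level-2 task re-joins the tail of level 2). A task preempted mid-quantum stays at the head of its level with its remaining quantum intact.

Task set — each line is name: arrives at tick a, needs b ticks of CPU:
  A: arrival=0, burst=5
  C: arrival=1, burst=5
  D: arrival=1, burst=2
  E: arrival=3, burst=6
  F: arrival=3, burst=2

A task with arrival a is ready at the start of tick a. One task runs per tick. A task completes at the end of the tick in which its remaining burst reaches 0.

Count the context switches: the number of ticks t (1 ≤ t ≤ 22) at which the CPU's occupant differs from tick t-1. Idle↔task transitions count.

t=0: L0/L1/L2 = A/-/- → run A
t=1: L0/L1/L2 = ACD/-/- → run A
t=2: L0/L1/L2 = CD/A/- → run C
t=3: L0/L1/L2 = CDEF/A/- → run C
t=4: L0/L1/L2 = DEF/AC/- → run D
t=5: L0/L1/L2 = DEF/AC/- → run D
t=6: L0/L1/L2 = EF/AC/- → run E
t=7: L0/L1/L2 = EF/AC/- → run E
t=8: L0/L1/L2 = F/ACE/- → run F
t=9: L0/L1/L2 = F/ACE/- → run F
t=10: L0/L1/L2 = -/ACE/- → run A
t=11: L0/L1/L2 = -/ACE/- → run A
t=12: L0/L1/L2 = -/ACE/- → run A
t=13: L0/L1/L2 = -/CE/- → run C
t=14: L0/L1/L2 = -/CE/- → run C
t=15: L0/L1/L2 = -/CE/- → run C
t=16: L0/L1/L2 = -/E/- → run E
t=17: L0/L1/L2 = -/E/- → run E
t=18: L0/L1/L2 = -/E/- → run E
t=19: L0/L1/L2 = -/E/- → run E
t=20: (idle)
t=21: (idle)
t=22: (idle)

context switches = 8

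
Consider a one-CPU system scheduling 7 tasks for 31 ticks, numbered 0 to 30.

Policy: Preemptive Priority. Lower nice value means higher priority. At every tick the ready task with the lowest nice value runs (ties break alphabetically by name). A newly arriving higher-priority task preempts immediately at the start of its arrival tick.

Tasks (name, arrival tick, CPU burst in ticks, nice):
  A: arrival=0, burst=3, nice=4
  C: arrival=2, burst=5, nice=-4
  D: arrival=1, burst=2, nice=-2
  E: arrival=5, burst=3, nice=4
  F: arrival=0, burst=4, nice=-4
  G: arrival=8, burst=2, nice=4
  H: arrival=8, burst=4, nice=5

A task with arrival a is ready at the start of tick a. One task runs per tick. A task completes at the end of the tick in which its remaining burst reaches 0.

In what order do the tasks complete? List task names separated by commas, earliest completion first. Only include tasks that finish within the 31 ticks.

completion order = C, F, D, A, E, G, H

t=0: ready={A,F} → run F
t=1: ready={A,D,F} → run F
t=2: ready={A,C,D,F} → run C
t=3: ready={A,C,D,F} → run C
t=4: ready={A,C,D,F} → run C
t=5: ready={A,C,D,E,F} → run C
t=6: ready={A,C,D,E,F} → run C
t=7: ready={A,D,E,F} → run F
t=8: ready={A,D,E,F,G,H} → run F
t=9: ready={A,D,E,G,H} → run D
t=10: ready={A,D,E,G,H} → run D
t=11: ready={A,E,G,H} → run A
t=12: ready={A,E,G,H} → run A
t=13: ready={A,E,G,H} → run A
t=14: ready={E,G,H} → run E
t=15: ready={E,G,H} → run E
t=16: ready={E,G,H} → run E
t=17: ready={G,H} → run G
t=18: ready={G,H} → run G
t=19: ready={H} → run H
t=20: ready={H} → run H
t=21: ready={H} → run H
t=22: ready={H} → run H
t=23: (idle)
t=24: (idle)
t=25: (idle)
t=26: (idle)
t=27: (idle)
t=28: (idle)
t=29: (idle)
t=30: (idle)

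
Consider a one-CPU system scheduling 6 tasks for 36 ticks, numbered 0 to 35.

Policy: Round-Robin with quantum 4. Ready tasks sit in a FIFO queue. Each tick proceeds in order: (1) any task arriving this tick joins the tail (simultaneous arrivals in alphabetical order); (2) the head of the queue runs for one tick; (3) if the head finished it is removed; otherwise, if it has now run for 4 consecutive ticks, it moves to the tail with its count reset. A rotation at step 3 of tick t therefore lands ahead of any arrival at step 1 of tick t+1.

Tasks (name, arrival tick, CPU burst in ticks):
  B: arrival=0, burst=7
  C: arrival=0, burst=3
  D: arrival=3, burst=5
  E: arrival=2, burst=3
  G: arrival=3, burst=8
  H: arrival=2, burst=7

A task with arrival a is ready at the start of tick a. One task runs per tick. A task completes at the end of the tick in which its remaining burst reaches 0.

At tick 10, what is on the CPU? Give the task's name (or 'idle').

t=0: queue=[B,C] q_used=0 → run B
t=1: queue=[B,C] q_used=1 → run B
t=2: queue=[B,C,E,H] q_used=2 → run B
t=3: queue=[B,C,E,H,D,G] q_used=3 → run B
t=4: queue=[C,E,H,D,G,B] q_used=0 → run C
t=5: queue=[C,E,H,D,G,B] q_used=1 → run C
t=6: queue=[C,E,H,D,G,B] q_used=2 → run C
t=7: queue=[E,H,D,G,B] q_used=0 → run E
t=8: queue=[E,H,D,G,B] q_used=1 → run E
t=9: queue=[E,H,D,G,B] q_used=2 → run E
t=10: queue=[H,D,G,B] q_used=0 → run H
t=11: queue=[H,D,G,B] q_used=1 → run H
t=12: queue=[H,D,G,B] q_used=2 → run H
t=13: queue=[H,D,G,B] q_used=3 → run H
t=14: queue=[D,G,B,H] q_used=0 → run D
t=15: queue=[D,G,B,H] q_used=1 → run D
t=16: queue=[D,G,B,H] q_used=2 → run D
t=17: queue=[D,G,B,H] q_used=3 → run D
t=18: queue=[G,B,H,D] q_used=0 → run G
t=19: queue=[G,B,H,D] q_used=1 → run G
t=20: queue=[G,B,H,D] q_used=2 → run G
t=21: queue=[G,B,H,D] q_used=3 → run G
t=22: queue=[B,H,D,G] q_used=0 → run B
t=23: queue=[B,H,D,G] q_used=1 → run B
t=24: queue=[B,H,D,G] q_used=2 → run B
t=25: queue=[H,D,G] q_used=0 → run H
t=26: queue=[H,D,G] q_used=1 → run H
t=27: queue=[H,D,G] q_used=2 → run H
t=28: queue=[D,G] q_used=0 → run D
t=29: queue=[G] q_used=0 → run G
t=30: queue=[G] q_used=1 → run G
t=31: queue=[G] q_used=2 → run G
t=32: queue=[G] q_used=3 → run G
t=33: (idle)
t=34: (idle)
t=35: (idle)

running at tick 10 = H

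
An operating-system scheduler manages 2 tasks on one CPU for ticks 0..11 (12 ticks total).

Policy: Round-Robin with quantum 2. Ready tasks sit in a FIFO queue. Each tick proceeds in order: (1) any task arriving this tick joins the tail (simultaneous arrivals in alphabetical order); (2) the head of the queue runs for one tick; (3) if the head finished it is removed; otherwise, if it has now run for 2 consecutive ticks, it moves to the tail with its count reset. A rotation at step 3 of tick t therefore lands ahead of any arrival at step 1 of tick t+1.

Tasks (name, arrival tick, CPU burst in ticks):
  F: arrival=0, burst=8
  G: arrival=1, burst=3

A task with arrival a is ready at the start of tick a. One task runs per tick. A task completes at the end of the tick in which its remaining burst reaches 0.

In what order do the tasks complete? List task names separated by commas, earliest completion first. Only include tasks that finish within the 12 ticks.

completion order = G, F

t=0: queue=[F] q_used=0 → run F
t=1: queue=[F,G] q_used=1 → run F
t=2: queue=[G,F] q_used=0 → run G
t=3: queue=[G,F] q_used=1 → run G
t=4: queue=[F,G] q_used=0 → run F
t=5: queue=[F,G] q_used=1 → run F
t=6: queue=[G,F] q_used=0 → run G
t=7: queue=[F] q_used=0 → run F
t=8: queue=[F] q_used=1 → run F
t=9: queue=[F] q_used=0 → run F
t=10: queue=[F] q_used=1 → run F
t=11: (idle)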